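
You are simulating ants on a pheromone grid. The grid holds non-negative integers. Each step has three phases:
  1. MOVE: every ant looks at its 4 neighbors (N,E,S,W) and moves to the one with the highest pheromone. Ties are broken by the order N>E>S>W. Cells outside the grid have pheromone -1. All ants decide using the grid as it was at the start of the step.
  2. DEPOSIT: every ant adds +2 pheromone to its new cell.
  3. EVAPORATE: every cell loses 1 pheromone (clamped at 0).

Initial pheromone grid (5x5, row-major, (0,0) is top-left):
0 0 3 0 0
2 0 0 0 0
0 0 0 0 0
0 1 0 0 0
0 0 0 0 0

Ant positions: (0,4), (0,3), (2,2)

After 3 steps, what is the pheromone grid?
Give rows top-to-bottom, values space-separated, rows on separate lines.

After step 1: ants at (1,4),(0,2),(1,2)
  0 0 4 0 0
  1 0 1 0 1
  0 0 0 0 0
  0 0 0 0 0
  0 0 0 0 0
After step 2: ants at (0,4),(1,2),(0,2)
  0 0 5 0 1
  0 0 2 0 0
  0 0 0 0 0
  0 0 0 0 0
  0 0 0 0 0
After step 3: ants at (1,4),(0,2),(1,2)
  0 0 6 0 0
  0 0 3 0 1
  0 0 0 0 0
  0 0 0 0 0
  0 0 0 0 0

0 0 6 0 0
0 0 3 0 1
0 0 0 0 0
0 0 0 0 0
0 0 0 0 0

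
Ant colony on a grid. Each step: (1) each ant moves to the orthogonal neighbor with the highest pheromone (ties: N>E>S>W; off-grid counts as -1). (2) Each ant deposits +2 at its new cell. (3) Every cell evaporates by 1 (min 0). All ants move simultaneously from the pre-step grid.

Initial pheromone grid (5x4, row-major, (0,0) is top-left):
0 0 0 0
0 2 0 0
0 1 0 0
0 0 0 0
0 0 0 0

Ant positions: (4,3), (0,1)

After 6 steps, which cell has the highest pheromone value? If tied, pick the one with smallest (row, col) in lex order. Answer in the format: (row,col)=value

Step 1: ant0:(4,3)->N->(3,3) | ant1:(0,1)->S->(1,1)
  grid max=3 at (1,1)
Step 2: ant0:(3,3)->N->(2,3) | ant1:(1,1)->N->(0,1)
  grid max=2 at (1,1)
Step 3: ant0:(2,3)->N->(1,3) | ant1:(0,1)->S->(1,1)
  grid max=3 at (1,1)
Step 4: ant0:(1,3)->N->(0,3) | ant1:(1,1)->N->(0,1)
  grid max=2 at (1,1)
Step 5: ant0:(0,3)->S->(1,3) | ant1:(0,1)->S->(1,1)
  grid max=3 at (1,1)
Step 6: ant0:(1,3)->N->(0,3) | ant1:(1,1)->N->(0,1)
  grid max=2 at (1,1)
Final grid:
  0 1 0 1
  0 2 0 0
  0 0 0 0
  0 0 0 0
  0 0 0 0
Max pheromone 2 at (1,1)

Answer: (1,1)=2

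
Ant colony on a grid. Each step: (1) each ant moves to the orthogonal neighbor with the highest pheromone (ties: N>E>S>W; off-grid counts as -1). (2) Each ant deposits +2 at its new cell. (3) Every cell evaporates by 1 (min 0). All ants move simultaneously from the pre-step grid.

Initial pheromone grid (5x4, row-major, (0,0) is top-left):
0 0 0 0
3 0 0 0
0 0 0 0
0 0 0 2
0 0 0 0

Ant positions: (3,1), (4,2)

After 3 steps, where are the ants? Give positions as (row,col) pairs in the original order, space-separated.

Step 1: ant0:(3,1)->N->(2,1) | ant1:(4,2)->N->(3,2)
  grid max=2 at (1,0)
Step 2: ant0:(2,1)->N->(1,1) | ant1:(3,2)->E->(3,3)
  grid max=2 at (3,3)
Step 3: ant0:(1,1)->W->(1,0) | ant1:(3,3)->N->(2,3)
  grid max=2 at (1,0)

(1,0) (2,3)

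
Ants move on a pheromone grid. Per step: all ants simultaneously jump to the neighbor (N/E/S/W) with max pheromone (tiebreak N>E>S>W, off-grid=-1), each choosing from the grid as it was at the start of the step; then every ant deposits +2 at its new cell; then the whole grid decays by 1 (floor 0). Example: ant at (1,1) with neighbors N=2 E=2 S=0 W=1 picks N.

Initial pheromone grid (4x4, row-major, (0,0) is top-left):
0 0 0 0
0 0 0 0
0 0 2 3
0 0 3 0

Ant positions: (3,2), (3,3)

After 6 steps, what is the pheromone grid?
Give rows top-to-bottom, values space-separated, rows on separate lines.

After step 1: ants at (2,2),(2,3)
  0 0 0 0
  0 0 0 0
  0 0 3 4
  0 0 2 0
After step 2: ants at (2,3),(2,2)
  0 0 0 0
  0 0 0 0
  0 0 4 5
  0 0 1 0
After step 3: ants at (2,2),(2,3)
  0 0 0 0
  0 0 0 0
  0 0 5 6
  0 0 0 0
After step 4: ants at (2,3),(2,2)
  0 0 0 0
  0 0 0 0
  0 0 6 7
  0 0 0 0
After step 5: ants at (2,2),(2,3)
  0 0 0 0
  0 0 0 0
  0 0 7 8
  0 0 0 0
After step 6: ants at (2,3),(2,2)
  0 0 0 0
  0 0 0 0
  0 0 8 9
  0 0 0 0

0 0 0 0
0 0 0 0
0 0 8 9
0 0 0 0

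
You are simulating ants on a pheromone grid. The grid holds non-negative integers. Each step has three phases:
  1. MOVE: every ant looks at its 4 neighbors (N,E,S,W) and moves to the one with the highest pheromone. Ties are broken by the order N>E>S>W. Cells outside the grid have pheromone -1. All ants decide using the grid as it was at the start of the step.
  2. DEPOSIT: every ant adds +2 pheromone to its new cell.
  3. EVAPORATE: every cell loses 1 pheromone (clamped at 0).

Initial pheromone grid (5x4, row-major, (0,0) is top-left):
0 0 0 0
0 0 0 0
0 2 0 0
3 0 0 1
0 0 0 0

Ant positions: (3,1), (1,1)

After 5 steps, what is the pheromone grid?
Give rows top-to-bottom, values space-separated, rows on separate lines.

After step 1: ants at (3,0),(2,1)
  0 0 0 0
  0 0 0 0
  0 3 0 0
  4 0 0 0
  0 0 0 0
After step 2: ants at (2,0),(1,1)
  0 0 0 0
  0 1 0 0
  1 2 0 0
  3 0 0 0
  0 0 0 0
After step 3: ants at (3,0),(2,1)
  0 0 0 0
  0 0 0 0
  0 3 0 0
  4 0 0 0
  0 0 0 0
After step 4: ants at (2,0),(1,1)
  0 0 0 0
  0 1 0 0
  1 2 0 0
  3 0 0 0
  0 0 0 0
After step 5: ants at (3,0),(2,1)
  0 0 0 0
  0 0 0 0
  0 3 0 0
  4 0 0 0
  0 0 0 0

0 0 0 0
0 0 0 0
0 3 0 0
4 0 0 0
0 0 0 0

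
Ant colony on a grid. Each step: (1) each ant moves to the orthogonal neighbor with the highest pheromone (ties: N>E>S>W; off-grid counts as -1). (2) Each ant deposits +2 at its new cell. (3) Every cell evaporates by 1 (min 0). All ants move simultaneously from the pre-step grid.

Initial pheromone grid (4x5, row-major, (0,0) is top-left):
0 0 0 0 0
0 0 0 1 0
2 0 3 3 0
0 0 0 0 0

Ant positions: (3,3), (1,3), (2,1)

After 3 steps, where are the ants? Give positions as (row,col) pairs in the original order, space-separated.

Step 1: ant0:(3,3)->N->(2,3) | ant1:(1,3)->S->(2,3) | ant2:(2,1)->E->(2,2)
  grid max=6 at (2,3)
Step 2: ant0:(2,3)->W->(2,2) | ant1:(2,3)->W->(2,2) | ant2:(2,2)->E->(2,3)
  grid max=7 at (2,2)
Step 3: ant0:(2,2)->E->(2,3) | ant1:(2,2)->E->(2,3) | ant2:(2,3)->W->(2,2)
  grid max=10 at (2,3)

(2,3) (2,3) (2,2)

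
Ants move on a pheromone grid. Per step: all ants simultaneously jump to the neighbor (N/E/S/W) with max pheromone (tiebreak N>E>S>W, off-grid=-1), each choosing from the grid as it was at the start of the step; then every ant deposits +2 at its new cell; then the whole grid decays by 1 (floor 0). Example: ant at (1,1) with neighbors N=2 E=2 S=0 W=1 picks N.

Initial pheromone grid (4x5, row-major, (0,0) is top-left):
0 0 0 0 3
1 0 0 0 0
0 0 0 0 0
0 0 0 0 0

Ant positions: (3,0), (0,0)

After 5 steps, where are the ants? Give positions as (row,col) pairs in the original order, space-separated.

Step 1: ant0:(3,0)->N->(2,0) | ant1:(0,0)->S->(1,0)
  grid max=2 at (0,4)
Step 2: ant0:(2,0)->N->(1,0) | ant1:(1,0)->S->(2,0)
  grid max=3 at (1,0)
Step 3: ant0:(1,0)->S->(2,0) | ant1:(2,0)->N->(1,0)
  grid max=4 at (1,0)
Step 4: ant0:(2,0)->N->(1,0) | ant1:(1,0)->S->(2,0)
  grid max=5 at (1,0)
Step 5: ant0:(1,0)->S->(2,0) | ant1:(2,0)->N->(1,0)
  grid max=6 at (1,0)

(2,0) (1,0)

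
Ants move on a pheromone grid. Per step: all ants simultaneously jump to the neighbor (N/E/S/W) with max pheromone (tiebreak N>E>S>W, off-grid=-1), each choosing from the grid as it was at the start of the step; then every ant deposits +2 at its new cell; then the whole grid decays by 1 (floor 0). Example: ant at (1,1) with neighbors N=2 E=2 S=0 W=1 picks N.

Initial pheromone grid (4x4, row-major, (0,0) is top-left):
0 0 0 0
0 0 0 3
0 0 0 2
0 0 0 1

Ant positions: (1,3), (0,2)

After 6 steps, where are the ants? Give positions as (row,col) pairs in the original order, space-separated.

Step 1: ant0:(1,3)->S->(2,3) | ant1:(0,2)->E->(0,3)
  grid max=3 at (2,3)
Step 2: ant0:(2,3)->N->(1,3) | ant1:(0,3)->S->(1,3)
  grid max=5 at (1,3)
Step 3: ant0:(1,3)->S->(2,3) | ant1:(1,3)->S->(2,3)
  grid max=5 at (2,3)
Step 4: ant0:(2,3)->N->(1,3) | ant1:(2,3)->N->(1,3)
  grid max=7 at (1,3)
Step 5: ant0:(1,3)->S->(2,3) | ant1:(1,3)->S->(2,3)
  grid max=7 at (2,3)
Step 6: ant0:(2,3)->N->(1,3) | ant1:(2,3)->N->(1,3)
  grid max=9 at (1,3)

(1,3) (1,3)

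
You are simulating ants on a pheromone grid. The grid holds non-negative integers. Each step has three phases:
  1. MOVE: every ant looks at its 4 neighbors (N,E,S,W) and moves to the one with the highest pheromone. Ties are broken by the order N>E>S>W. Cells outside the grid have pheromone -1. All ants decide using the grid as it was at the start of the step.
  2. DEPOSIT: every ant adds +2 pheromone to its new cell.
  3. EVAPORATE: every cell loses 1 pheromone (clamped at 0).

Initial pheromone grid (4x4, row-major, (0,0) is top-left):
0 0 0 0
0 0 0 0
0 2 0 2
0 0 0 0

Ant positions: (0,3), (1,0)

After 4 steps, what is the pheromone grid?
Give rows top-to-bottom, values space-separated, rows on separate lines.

After step 1: ants at (1,3),(0,0)
  1 0 0 0
  0 0 0 1
  0 1 0 1
  0 0 0 0
After step 2: ants at (2,3),(0,1)
  0 1 0 0
  0 0 0 0
  0 0 0 2
  0 0 0 0
After step 3: ants at (1,3),(0,2)
  0 0 1 0
  0 0 0 1
  0 0 0 1
  0 0 0 0
After step 4: ants at (2,3),(0,3)
  0 0 0 1
  0 0 0 0
  0 0 0 2
  0 0 0 0

0 0 0 1
0 0 0 0
0 0 0 2
0 0 0 0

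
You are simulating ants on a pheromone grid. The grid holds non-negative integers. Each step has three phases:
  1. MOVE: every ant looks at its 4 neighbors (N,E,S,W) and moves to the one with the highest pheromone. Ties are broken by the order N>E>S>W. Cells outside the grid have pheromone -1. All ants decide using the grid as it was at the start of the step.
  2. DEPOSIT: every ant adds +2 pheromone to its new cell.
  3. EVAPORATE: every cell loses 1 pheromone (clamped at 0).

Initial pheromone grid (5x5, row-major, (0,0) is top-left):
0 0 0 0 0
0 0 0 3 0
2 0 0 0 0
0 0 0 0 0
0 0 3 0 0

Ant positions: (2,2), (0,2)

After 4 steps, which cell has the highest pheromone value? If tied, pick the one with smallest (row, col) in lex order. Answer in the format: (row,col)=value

Answer: (1,3)=7

Derivation:
Step 1: ant0:(2,2)->N->(1,2) | ant1:(0,2)->E->(0,3)
  grid max=2 at (1,3)
Step 2: ant0:(1,2)->E->(1,3) | ant1:(0,3)->S->(1,3)
  grid max=5 at (1,3)
Step 3: ant0:(1,3)->N->(0,3) | ant1:(1,3)->N->(0,3)
  grid max=4 at (1,3)
Step 4: ant0:(0,3)->S->(1,3) | ant1:(0,3)->S->(1,3)
  grid max=7 at (1,3)
Final grid:
  0 0 0 2 0
  0 0 0 7 0
  0 0 0 0 0
  0 0 0 0 0
  0 0 0 0 0
Max pheromone 7 at (1,3)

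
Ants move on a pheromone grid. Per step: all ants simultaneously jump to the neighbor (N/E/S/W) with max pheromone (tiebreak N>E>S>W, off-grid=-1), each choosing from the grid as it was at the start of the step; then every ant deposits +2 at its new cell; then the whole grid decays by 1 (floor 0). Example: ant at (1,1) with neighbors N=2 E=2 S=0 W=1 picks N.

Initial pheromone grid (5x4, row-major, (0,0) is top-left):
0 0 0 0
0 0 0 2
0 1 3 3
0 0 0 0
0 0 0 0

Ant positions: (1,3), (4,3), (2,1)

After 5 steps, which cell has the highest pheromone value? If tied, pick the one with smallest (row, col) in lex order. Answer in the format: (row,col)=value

Answer: (2,2)=12

Derivation:
Step 1: ant0:(1,3)->S->(2,3) | ant1:(4,3)->N->(3,3) | ant2:(2,1)->E->(2,2)
  grid max=4 at (2,2)
Step 2: ant0:(2,3)->W->(2,2) | ant1:(3,3)->N->(2,3) | ant2:(2,2)->E->(2,3)
  grid max=7 at (2,3)
Step 3: ant0:(2,2)->E->(2,3) | ant1:(2,3)->W->(2,2) | ant2:(2,3)->W->(2,2)
  grid max=8 at (2,2)
Step 4: ant0:(2,3)->W->(2,2) | ant1:(2,2)->E->(2,3) | ant2:(2,2)->E->(2,3)
  grid max=11 at (2,3)
Step 5: ant0:(2,2)->E->(2,3) | ant1:(2,3)->W->(2,2) | ant2:(2,3)->W->(2,2)
  grid max=12 at (2,2)
Final grid:
  0 0 0 0
  0 0 0 0
  0 0 12 12
  0 0 0 0
  0 0 0 0
Max pheromone 12 at (2,2)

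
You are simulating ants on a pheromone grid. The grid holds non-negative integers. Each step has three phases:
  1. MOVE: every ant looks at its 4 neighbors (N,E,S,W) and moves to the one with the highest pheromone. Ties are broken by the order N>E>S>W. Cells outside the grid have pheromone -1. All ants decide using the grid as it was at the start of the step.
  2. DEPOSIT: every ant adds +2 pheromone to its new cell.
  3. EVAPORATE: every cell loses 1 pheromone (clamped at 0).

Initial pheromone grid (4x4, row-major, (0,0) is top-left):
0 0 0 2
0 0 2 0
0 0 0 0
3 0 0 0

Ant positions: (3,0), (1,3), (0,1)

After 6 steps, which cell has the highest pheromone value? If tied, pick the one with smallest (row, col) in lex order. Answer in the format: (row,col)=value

Step 1: ant0:(3,0)->N->(2,0) | ant1:(1,3)->N->(0,3) | ant2:(0,1)->E->(0,2)
  grid max=3 at (0,3)
Step 2: ant0:(2,0)->S->(3,0) | ant1:(0,3)->W->(0,2) | ant2:(0,2)->E->(0,3)
  grid max=4 at (0,3)
Step 3: ant0:(3,0)->N->(2,0) | ant1:(0,2)->E->(0,3) | ant2:(0,3)->W->(0,2)
  grid max=5 at (0,3)
Step 4: ant0:(2,0)->S->(3,0) | ant1:(0,3)->W->(0,2) | ant2:(0,2)->E->(0,3)
  grid max=6 at (0,3)
Step 5: ant0:(3,0)->N->(2,0) | ant1:(0,2)->E->(0,3) | ant2:(0,3)->W->(0,2)
  grid max=7 at (0,3)
Step 6: ant0:(2,0)->S->(3,0) | ant1:(0,3)->W->(0,2) | ant2:(0,2)->E->(0,3)
  grid max=8 at (0,3)
Final grid:
  0 0 6 8
  0 0 0 0
  0 0 0 0
  3 0 0 0
Max pheromone 8 at (0,3)

Answer: (0,3)=8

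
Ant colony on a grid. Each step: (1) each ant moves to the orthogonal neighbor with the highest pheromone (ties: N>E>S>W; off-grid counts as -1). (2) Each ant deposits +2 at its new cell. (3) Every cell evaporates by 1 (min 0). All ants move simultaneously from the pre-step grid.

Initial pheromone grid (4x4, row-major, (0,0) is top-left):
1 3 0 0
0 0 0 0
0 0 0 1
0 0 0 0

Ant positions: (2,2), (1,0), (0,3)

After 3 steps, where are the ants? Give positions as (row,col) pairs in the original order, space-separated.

Step 1: ant0:(2,2)->E->(2,3) | ant1:(1,0)->N->(0,0) | ant2:(0,3)->S->(1,3)
  grid max=2 at (0,0)
Step 2: ant0:(2,3)->N->(1,3) | ant1:(0,0)->E->(0,1) | ant2:(1,3)->S->(2,3)
  grid max=3 at (0,1)
Step 3: ant0:(1,3)->S->(2,3) | ant1:(0,1)->W->(0,0) | ant2:(2,3)->N->(1,3)
  grid max=4 at (2,3)

(2,3) (0,0) (1,3)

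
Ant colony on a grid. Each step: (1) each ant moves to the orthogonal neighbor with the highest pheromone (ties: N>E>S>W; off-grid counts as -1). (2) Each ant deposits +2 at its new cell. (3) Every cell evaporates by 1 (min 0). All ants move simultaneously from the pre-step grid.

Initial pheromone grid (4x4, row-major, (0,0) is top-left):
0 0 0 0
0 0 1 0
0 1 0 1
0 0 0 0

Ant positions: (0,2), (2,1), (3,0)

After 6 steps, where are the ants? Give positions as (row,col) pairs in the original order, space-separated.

Step 1: ant0:(0,2)->S->(1,2) | ant1:(2,1)->N->(1,1) | ant2:(3,0)->N->(2,0)
  grid max=2 at (1,2)
Step 2: ant0:(1,2)->W->(1,1) | ant1:(1,1)->E->(1,2) | ant2:(2,0)->N->(1,0)
  grid max=3 at (1,2)
Step 3: ant0:(1,1)->E->(1,2) | ant1:(1,2)->W->(1,1) | ant2:(1,0)->E->(1,1)
  grid max=5 at (1,1)
Step 4: ant0:(1,2)->W->(1,1) | ant1:(1,1)->E->(1,2) | ant2:(1,1)->E->(1,2)
  grid max=7 at (1,2)
Step 5: ant0:(1,1)->E->(1,2) | ant1:(1,2)->W->(1,1) | ant2:(1,2)->W->(1,1)
  grid max=9 at (1,1)
Step 6: ant0:(1,2)->W->(1,1) | ant1:(1,1)->E->(1,2) | ant2:(1,1)->E->(1,2)
  grid max=11 at (1,2)

(1,1) (1,2) (1,2)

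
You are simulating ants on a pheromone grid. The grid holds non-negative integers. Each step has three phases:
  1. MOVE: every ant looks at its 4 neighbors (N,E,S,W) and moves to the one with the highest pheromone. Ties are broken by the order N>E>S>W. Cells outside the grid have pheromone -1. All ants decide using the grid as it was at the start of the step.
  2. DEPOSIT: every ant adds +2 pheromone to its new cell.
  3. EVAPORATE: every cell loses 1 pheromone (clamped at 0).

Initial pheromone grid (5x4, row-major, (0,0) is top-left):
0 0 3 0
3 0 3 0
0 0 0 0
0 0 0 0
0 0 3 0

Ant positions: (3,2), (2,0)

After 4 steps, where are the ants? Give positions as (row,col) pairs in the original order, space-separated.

Step 1: ant0:(3,2)->S->(4,2) | ant1:(2,0)->N->(1,0)
  grid max=4 at (1,0)
Step 2: ant0:(4,2)->N->(3,2) | ant1:(1,0)->N->(0,0)
  grid max=3 at (1,0)
Step 3: ant0:(3,2)->S->(4,2) | ant1:(0,0)->S->(1,0)
  grid max=4 at (1,0)
Step 4: ant0:(4,2)->N->(3,2) | ant1:(1,0)->N->(0,0)
  grid max=3 at (1,0)

(3,2) (0,0)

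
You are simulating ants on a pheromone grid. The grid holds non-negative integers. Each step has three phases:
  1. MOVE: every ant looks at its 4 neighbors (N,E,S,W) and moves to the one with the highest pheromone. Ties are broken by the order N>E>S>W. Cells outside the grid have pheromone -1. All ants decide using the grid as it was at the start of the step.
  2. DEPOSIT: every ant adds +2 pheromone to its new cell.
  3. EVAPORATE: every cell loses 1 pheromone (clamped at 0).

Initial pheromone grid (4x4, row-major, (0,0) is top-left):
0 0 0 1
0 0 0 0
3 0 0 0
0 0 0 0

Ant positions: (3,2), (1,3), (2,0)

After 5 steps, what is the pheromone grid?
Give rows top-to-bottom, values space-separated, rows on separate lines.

After step 1: ants at (2,2),(0,3),(1,0)
  0 0 0 2
  1 0 0 0
  2 0 1 0
  0 0 0 0
After step 2: ants at (1,2),(1,3),(2,0)
  0 0 0 1
  0 0 1 1
  3 0 0 0
  0 0 0 0
After step 3: ants at (1,3),(0,3),(1,0)
  0 0 0 2
  1 0 0 2
  2 0 0 0
  0 0 0 0
After step 4: ants at (0,3),(1,3),(2,0)
  0 0 0 3
  0 0 0 3
  3 0 0 0
  0 0 0 0
After step 5: ants at (1,3),(0,3),(1,0)
  0 0 0 4
  1 0 0 4
  2 0 0 0
  0 0 0 0

0 0 0 4
1 0 0 4
2 0 0 0
0 0 0 0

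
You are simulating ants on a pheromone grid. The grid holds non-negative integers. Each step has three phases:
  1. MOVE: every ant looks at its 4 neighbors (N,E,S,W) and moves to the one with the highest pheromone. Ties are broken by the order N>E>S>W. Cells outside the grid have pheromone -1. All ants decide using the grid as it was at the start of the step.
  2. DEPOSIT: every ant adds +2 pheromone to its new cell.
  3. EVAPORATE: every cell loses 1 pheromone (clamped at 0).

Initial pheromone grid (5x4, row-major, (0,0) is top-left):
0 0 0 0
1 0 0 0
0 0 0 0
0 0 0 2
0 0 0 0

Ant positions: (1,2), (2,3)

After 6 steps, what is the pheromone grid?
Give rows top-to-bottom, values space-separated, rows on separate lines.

After step 1: ants at (0,2),(3,3)
  0 0 1 0
  0 0 0 0
  0 0 0 0
  0 0 0 3
  0 0 0 0
After step 2: ants at (0,3),(2,3)
  0 0 0 1
  0 0 0 0
  0 0 0 1
  0 0 0 2
  0 0 0 0
After step 3: ants at (1,3),(3,3)
  0 0 0 0
  0 0 0 1
  0 0 0 0
  0 0 0 3
  0 0 0 0
After step 4: ants at (0,3),(2,3)
  0 0 0 1
  0 0 0 0
  0 0 0 1
  0 0 0 2
  0 0 0 0
After step 5: ants at (1,3),(3,3)
  0 0 0 0
  0 0 0 1
  0 0 0 0
  0 0 0 3
  0 0 0 0
After step 6: ants at (0,3),(2,3)
  0 0 0 1
  0 0 0 0
  0 0 0 1
  0 0 0 2
  0 0 0 0

0 0 0 1
0 0 0 0
0 0 0 1
0 0 0 2
0 0 0 0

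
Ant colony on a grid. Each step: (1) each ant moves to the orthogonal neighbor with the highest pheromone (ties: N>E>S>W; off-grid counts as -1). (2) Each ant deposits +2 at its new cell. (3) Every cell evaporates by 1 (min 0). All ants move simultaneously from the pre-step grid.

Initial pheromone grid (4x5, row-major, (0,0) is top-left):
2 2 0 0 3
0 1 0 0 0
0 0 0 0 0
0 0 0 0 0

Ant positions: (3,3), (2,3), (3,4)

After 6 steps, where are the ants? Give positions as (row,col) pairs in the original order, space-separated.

Step 1: ant0:(3,3)->N->(2,3) | ant1:(2,3)->N->(1,3) | ant2:(3,4)->N->(2,4)
  grid max=2 at (0,4)
Step 2: ant0:(2,3)->N->(1,3) | ant1:(1,3)->S->(2,3) | ant2:(2,4)->W->(2,3)
  grid max=4 at (2,3)
Step 3: ant0:(1,3)->S->(2,3) | ant1:(2,3)->N->(1,3) | ant2:(2,3)->N->(1,3)
  grid max=5 at (1,3)
Step 4: ant0:(2,3)->N->(1,3) | ant1:(1,3)->S->(2,3) | ant2:(1,3)->S->(2,3)
  grid max=8 at (2,3)
Step 5: ant0:(1,3)->S->(2,3) | ant1:(2,3)->N->(1,3) | ant2:(2,3)->N->(1,3)
  grid max=9 at (1,3)
Step 6: ant0:(2,3)->N->(1,3) | ant1:(1,3)->S->(2,3) | ant2:(1,3)->S->(2,3)
  grid max=12 at (2,3)

(1,3) (2,3) (2,3)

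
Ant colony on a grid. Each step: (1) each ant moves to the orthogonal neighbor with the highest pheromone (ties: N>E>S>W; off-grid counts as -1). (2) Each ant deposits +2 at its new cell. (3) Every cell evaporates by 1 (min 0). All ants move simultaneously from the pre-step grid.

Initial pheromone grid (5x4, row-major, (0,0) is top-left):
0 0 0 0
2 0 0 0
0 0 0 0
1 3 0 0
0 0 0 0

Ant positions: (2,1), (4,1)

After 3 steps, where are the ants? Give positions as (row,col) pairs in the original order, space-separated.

Step 1: ant0:(2,1)->S->(3,1) | ant1:(4,1)->N->(3,1)
  grid max=6 at (3,1)
Step 2: ant0:(3,1)->N->(2,1) | ant1:(3,1)->N->(2,1)
  grid max=5 at (3,1)
Step 3: ant0:(2,1)->S->(3,1) | ant1:(2,1)->S->(3,1)
  grid max=8 at (3,1)

(3,1) (3,1)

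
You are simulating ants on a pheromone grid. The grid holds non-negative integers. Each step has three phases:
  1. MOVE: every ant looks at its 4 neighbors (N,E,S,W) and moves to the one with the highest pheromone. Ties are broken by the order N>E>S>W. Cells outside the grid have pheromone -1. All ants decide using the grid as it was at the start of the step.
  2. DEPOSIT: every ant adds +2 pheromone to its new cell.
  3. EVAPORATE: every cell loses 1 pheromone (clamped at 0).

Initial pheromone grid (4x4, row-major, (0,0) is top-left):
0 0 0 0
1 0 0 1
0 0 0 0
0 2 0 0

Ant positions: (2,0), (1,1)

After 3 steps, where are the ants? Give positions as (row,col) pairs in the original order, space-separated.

Step 1: ant0:(2,0)->N->(1,0) | ant1:(1,1)->W->(1,0)
  grid max=4 at (1,0)
Step 2: ant0:(1,0)->N->(0,0) | ant1:(1,0)->N->(0,0)
  grid max=3 at (0,0)
Step 3: ant0:(0,0)->S->(1,0) | ant1:(0,0)->S->(1,0)
  grid max=6 at (1,0)

(1,0) (1,0)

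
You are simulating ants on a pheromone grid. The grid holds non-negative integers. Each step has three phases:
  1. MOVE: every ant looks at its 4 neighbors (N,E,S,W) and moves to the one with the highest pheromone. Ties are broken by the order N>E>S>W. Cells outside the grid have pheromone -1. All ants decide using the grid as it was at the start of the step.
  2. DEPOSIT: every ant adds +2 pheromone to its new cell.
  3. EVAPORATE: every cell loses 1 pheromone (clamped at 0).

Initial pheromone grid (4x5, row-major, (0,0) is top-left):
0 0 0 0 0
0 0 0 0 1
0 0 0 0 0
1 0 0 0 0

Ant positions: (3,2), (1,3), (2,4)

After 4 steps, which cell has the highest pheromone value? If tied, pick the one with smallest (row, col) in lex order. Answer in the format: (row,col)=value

Step 1: ant0:(3,2)->N->(2,2) | ant1:(1,3)->E->(1,4) | ant2:(2,4)->N->(1,4)
  grid max=4 at (1,4)
Step 2: ant0:(2,2)->N->(1,2) | ant1:(1,4)->N->(0,4) | ant2:(1,4)->N->(0,4)
  grid max=3 at (0,4)
Step 3: ant0:(1,2)->N->(0,2) | ant1:(0,4)->S->(1,4) | ant2:(0,4)->S->(1,4)
  grid max=6 at (1,4)
Step 4: ant0:(0,2)->E->(0,3) | ant1:(1,4)->N->(0,4) | ant2:(1,4)->N->(0,4)
  grid max=5 at (0,4)
Final grid:
  0 0 0 1 5
  0 0 0 0 5
  0 0 0 0 0
  0 0 0 0 0
Max pheromone 5 at (0,4)

Answer: (0,4)=5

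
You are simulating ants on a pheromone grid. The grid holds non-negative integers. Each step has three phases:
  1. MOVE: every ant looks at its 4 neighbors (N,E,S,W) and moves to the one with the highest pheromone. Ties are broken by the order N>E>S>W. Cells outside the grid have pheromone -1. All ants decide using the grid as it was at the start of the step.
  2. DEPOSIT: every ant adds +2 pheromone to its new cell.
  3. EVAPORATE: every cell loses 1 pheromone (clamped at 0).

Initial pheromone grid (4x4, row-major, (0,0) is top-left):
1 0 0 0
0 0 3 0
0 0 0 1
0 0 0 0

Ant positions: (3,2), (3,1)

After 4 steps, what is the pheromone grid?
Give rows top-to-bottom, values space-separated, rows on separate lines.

After step 1: ants at (2,2),(2,1)
  0 0 0 0
  0 0 2 0
  0 1 1 0
  0 0 0 0
After step 2: ants at (1,2),(2,2)
  0 0 0 0
  0 0 3 0
  0 0 2 0
  0 0 0 0
After step 3: ants at (2,2),(1,2)
  0 0 0 0
  0 0 4 0
  0 0 3 0
  0 0 0 0
After step 4: ants at (1,2),(2,2)
  0 0 0 0
  0 0 5 0
  0 0 4 0
  0 0 0 0

0 0 0 0
0 0 5 0
0 0 4 0
0 0 0 0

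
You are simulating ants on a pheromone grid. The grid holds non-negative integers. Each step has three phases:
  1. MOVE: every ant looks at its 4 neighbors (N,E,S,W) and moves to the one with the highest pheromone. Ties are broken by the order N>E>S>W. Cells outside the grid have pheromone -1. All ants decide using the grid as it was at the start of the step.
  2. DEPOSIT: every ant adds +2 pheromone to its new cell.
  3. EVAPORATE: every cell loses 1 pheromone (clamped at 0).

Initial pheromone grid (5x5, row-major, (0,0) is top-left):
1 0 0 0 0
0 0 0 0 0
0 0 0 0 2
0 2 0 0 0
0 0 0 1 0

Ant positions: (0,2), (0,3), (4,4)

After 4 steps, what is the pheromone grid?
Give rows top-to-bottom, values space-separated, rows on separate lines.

After step 1: ants at (0,3),(0,4),(4,3)
  0 0 0 1 1
  0 0 0 0 0
  0 0 0 0 1
  0 1 0 0 0
  0 0 0 2 0
After step 2: ants at (0,4),(0,3),(3,3)
  0 0 0 2 2
  0 0 0 0 0
  0 0 0 0 0
  0 0 0 1 0
  0 0 0 1 0
After step 3: ants at (0,3),(0,4),(4,3)
  0 0 0 3 3
  0 0 0 0 0
  0 0 0 0 0
  0 0 0 0 0
  0 0 0 2 0
After step 4: ants at (0,4),(0,3),(3,3)
  0 0 0 4 4
  0 0 0 0 0
  0 0 0 0 0
  0 0 0 1 0
  0 0 0 1 0

0 0 0 4 4
0 0 0 0 0
0 0 0 0 0
0 0 0 1 0
0 0 0 1 0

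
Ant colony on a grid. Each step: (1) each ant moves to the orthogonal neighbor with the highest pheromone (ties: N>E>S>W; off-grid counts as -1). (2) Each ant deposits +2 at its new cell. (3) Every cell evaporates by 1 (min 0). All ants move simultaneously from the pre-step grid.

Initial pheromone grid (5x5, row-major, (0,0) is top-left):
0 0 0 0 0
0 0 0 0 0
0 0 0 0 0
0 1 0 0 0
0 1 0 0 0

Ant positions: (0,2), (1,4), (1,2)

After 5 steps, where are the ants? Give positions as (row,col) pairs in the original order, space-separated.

Step 1: ant0:(0,2)->E->(0,3) | ant1:(1,4)->N->(0,4) | ant2:(1,2)->N->(0,2)
  grid max=1 at (0,2)
Step 2: ant0:(0,3)->E->(0,4) | ant1:(0,4)->W->(0,3) | ant2:(0,2)->E->(0,3)
  grid max=4 at (0,3)
Step 3: ant0:(0,4)->W->(0,3) | ant1:(0,3)->E->(0,4) | ant2:(0,3)->E->(0,4)
  grid max=5 at (0,3)
Step 4: ant0:(0,3)->E->(0,4) | ant1:(0,4)->W->(0,3) | ant2:(0,4)->W->(0,3)
  grid max=8 at (0,3)
Step 5: ant0:(0,4)->W->(0,3) | ant1:(0,3)->E->(0,4) | ant2:(0,3)->E->(0,4)
  grid max=9 at (0,3)

(0,3) (0,4) (0,4)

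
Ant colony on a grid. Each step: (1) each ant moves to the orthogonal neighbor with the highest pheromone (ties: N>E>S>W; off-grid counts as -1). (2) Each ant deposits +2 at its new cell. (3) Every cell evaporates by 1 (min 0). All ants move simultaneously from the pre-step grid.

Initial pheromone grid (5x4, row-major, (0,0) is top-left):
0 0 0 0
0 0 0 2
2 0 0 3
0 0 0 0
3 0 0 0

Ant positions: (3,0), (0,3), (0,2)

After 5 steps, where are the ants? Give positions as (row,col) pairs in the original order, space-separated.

Step 1: ant0:(3,0)->S->(4,0) | ant1:(0,3)->S->(1,3) | ant2:(0,2)->E->(0,3)
  grid max=4 at (4,0)
Step 2: ant0:(4,0)->N->(3,0) | ant1:(1,3)->S->(2,3) | ant2:(0,3)->S->(1,3)
  grid max=4 at (1,3)
Step 3: ant0:(3,0)->S->(4,0) | ant1:(2,3)->N->(1,3) | ant2:(1,3)->S->(2,3)
  grid max=5 at (1,3)
Step 4: ant0:(4,0)->N->(3,0) | ant1:(1,3)->S->(2,3) | ant2:(2,3)->N->(1,3)
  grid max=6 at (1,3)
Step 5: ant0:(3,0)->S->(4,0) | ant1:(2,3)->N->(1,3) | ant2:(1,3)->S->(2,3)
  grid max=7 at (1,3)

(4,0) (1,3) (2,3)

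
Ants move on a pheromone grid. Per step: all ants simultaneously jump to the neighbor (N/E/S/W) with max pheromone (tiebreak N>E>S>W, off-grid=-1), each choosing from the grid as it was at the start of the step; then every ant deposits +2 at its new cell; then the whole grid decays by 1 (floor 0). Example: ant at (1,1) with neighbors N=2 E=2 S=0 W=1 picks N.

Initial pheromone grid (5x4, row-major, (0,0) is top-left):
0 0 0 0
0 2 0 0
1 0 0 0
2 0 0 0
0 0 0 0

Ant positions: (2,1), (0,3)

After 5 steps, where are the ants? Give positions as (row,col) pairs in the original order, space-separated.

Step 1: ant0:(2,1)->N->(1,1) | ant1:(0,3)->S->(1,3)
  grid max=3 at (1,1)
Step 2: ant0:(1,1)->N->(0,1) | ant1:(1,3)->N->(0,3)
  grid max=2 at (1,1)
Step 3: ant0:(0,1)->S->(1,1) | ant1:(0,3)->S->(1,3)
  grid max=3 at (1,1)
Step 4: ant0:(1,1)->N->(0,1) | ant1:(1,3)->N->(0,3)
  grid max=2 at (1,1)
Step 5: ant0:(0,1)->S->(1,1) | ant1:(0,3)->S->(1,3)
  grid max=3 at (1,1)

(1,1) (1,3)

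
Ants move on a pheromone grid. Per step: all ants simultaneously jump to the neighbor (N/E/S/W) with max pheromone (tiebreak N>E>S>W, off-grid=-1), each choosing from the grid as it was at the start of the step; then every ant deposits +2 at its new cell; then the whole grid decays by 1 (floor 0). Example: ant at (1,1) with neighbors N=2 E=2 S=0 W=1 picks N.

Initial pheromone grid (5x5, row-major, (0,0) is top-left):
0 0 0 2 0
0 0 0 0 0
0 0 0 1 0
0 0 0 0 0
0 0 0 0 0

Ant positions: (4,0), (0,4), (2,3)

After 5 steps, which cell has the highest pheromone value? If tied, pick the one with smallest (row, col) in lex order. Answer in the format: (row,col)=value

Answer: (0,3)=7

Derivation:
Step 1: ant0:(4,0)->N->(3,0) | ant1:(0,4)->W->(0,3) | ant2:(2,3)->N->(1,3)
  grid max=3 at (0,3)
Step 2: ant0:(3,0)->N->(2,0) | ant1:(0,3)->S->(1,3) | ant2:(1,3)->N->(0,3)
  grid max=4 at (0,3)
Step 3: ant0:(2,0)->N->(1,0) | ant1:(1,3)->N->(0,3) | ant2:(0,3)->S->(1,3)
  grid max=5 at (0,3)
Step 4: ant0:(1,0)->N->(0,0) | ant1:(0,3)->S->(1,3) | ant2:(1,3)->N->(0,3)
  grid max=6 at (0,3)
Step 5: ant0:(0,0)->E->(0,1) | ant1:(1,3)->N->(0,3) | ant2:(0,3)->S->(1,3)
  grid max=7 at (0,3)
Final grid:
  0 1 0 7 0
  0 0 0 5 0
  0 0 0 0 0
  0 0 0 0 0
  0 0 0 0 0
Max pheromone 7 at (0,3)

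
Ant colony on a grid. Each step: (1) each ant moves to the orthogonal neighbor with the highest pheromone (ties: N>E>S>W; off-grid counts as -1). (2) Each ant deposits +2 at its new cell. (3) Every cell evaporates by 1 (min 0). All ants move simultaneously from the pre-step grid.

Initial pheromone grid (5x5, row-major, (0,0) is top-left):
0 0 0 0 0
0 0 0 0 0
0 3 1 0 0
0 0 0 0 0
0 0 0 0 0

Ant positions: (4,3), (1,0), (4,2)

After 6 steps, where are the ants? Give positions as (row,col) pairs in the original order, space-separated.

Step 1: ant0:(4,3)->N->(3,3) | ant1:(1,0)->N->(0,0) | ant2:(4,2)->N->(3,2)
  grid max=2 at (2,1)
Step 2: ant0:(3,3)->W->(3,2) | ant1:(0,0)->E->(0,1) | ant2:(3,2)->E->(3,3)
  grid max=2 at (3,2)
Step 3: ant0:(3,2)->E->(3,3) | ant1:(0,1)->E->(0,2) | ant2:(3,3)->W->(3,2)
  grid max=3 at (3,2)
Step 4: ant0:(3,3)->W->(3,2) | ant1:(0,2)->E->(0,3) | ant2:(3,2)->E->(3,3)
  grid max=4 at (3,2)
Step 5: ant0:(3,2)->E->(3,3) | ant1:(0,3)->E->(0,4) | ant2:(3,3)->W->(3,2)
  grid max=5 at (3,2)
Step 6: ant0:(3,3)->W->(3,2) | ant1:(0,4)->S->(1,4) | ant2:(3,2)->E->(3,3)
  grid max=6 at (3,2)

(3,2) (1,4) (3,3)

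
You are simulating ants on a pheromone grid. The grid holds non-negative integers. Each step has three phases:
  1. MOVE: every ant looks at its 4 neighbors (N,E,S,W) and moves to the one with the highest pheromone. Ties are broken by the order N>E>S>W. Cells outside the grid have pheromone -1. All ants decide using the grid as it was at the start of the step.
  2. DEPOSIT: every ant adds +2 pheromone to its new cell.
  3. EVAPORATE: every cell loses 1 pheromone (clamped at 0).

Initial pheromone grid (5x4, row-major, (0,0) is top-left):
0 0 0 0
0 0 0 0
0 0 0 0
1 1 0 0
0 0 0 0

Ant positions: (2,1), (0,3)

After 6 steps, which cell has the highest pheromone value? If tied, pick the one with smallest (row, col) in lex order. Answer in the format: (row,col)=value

Step 1: ant0:(2,1)->S->(3,1) | ant1:(0,3)->S->(1,3)
  grid max=2 at (3,1)
Step 2: ant0:(3,1)->N->(2,1) | ant1:(1,3)->N->(0,3)
  grid max=1 at (0,3)
Step 3: ant0:(2,1)->S->(3,1) | ant1:(0,3)->S->(1,3)
  grid max=2 at (3,1)
Step 4: ant0:(3,1)->N->(2,1) | ant1:(1,3)->N->(0,3)
  grid max=1 at (0,3)
Step 5: ant0:(2,1)->S->(3,1) | ant1:(0,3)->S->(1,3)
  grid max=2 at (3,1)
Step 6: ant0:(3,1)->N->(2,1) | ant1:(1,3)->N->(0,3)
  grid max=1 at (0,3)
Final grid:
  0 0 0 1
  0 0 0 0
  0 1 0 0
  0 1 0 0
  0 0 0 0
Max pheromone 1 at (0,3)

Answer: (0,3)=1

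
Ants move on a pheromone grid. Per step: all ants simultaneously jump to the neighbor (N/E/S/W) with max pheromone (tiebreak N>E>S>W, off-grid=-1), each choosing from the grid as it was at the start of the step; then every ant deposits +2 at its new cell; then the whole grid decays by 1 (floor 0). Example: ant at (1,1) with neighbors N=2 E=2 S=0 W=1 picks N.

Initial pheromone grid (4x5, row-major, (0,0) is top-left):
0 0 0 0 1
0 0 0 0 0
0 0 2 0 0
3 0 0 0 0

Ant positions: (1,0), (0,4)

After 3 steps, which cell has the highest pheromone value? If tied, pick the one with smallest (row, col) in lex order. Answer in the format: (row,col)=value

Step 1: ant0:(1,0)->N->(0,0) | ant1:(0,4)->S->(1,4)
  grid max=2 at (3,0)
Step 2: ant0:(0,0)->E->(0,1) | ant1:(1,4)->N->(0,4)
  grid max=1 at (0,1)
Step 3: ant0:(0,1)->E->(0,2) | ant1:(0,4)->S->(1,4)
  grid max=1 at (0,2)
Final grid:
  0 0 1 0 0
  0 0 0 0 1
  0 0 0 0 0
  0 0 0 0 0
Max pheromone 1 at (0,2)

Answer: (0,2)=1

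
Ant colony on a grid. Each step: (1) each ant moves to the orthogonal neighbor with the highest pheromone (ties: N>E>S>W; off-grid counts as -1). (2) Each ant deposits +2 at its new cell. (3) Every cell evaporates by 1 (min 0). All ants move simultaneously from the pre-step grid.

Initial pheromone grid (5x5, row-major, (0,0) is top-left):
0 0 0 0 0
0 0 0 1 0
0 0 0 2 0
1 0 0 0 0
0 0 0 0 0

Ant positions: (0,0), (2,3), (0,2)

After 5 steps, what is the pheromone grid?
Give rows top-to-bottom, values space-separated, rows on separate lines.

After step 1: ants at (0,1),(1,3),(0,3)
  0 1 0 1 0
  0 0 0 2 0
  0 0 0 1 0
  0 0 0 0 0
  0 0 0 0 0
After step 2: ants at (0,2),(0,3),(1,3)
  0 0 1 2 0
  0 0 0 3 0
  0 0 0 0 0
  0 0 0 0 0
  0 0 0 0 0
After step 3: ants at (0,3),(1,3),(0,3)
  0 0 0 5 0
  0 0 0 4 0
  0 0 0 0 0
  0 0 0 0 0
  0 0 0 0 0
After step 4: ants at (1,3),(0,3),(1,3)
  0 0 0 6 0
  0 0 0 7 0
  0 0 0 0 0
  0 0 0 0 0
  0 0 0 0 0
After step 5: ants at (0,3),(1,3),(0,3)
  0 0 0 9 0
  0 0 0 8 0
  0 0 0 0 0
  0 0 0 0 0
  0 0 0 0 0

0 0 0 9 0
0 0 0 8 0
0 0 0 0 0
0 0 0 0 0
0 0 0 0 0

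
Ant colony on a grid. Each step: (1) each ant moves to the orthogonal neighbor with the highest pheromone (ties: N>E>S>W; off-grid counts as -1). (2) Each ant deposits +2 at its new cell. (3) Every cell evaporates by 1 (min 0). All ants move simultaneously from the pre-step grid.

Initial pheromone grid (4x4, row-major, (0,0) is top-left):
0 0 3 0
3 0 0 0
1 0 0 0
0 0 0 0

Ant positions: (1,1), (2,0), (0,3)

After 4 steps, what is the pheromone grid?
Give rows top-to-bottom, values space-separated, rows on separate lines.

After step 1: ants at (1,0),(1,0),(0,2)
  0 0 4 0
  6 0 0 0
  0 0 0 0
  0 0 0 0
After step 2: ants at (0,0),(0,0),(0,3)
  3 0 3 1
  5 0 0 0
  0 0 0 0
  0 0 0 0
After step 3: ants at (1,0),(1,0),(0,2)
  2 0 4 0
  8 0 0 0
  0 0 0 0
  0 0 0 0
After step 4: ants at (0,0),(0,0),(0,3)
  5 0 3 1
  7 0 0 0
  0 0 0 0
  0 0 0 0

5 0 3 1
7 0 0 0
0 0 0 0
0 0 0 0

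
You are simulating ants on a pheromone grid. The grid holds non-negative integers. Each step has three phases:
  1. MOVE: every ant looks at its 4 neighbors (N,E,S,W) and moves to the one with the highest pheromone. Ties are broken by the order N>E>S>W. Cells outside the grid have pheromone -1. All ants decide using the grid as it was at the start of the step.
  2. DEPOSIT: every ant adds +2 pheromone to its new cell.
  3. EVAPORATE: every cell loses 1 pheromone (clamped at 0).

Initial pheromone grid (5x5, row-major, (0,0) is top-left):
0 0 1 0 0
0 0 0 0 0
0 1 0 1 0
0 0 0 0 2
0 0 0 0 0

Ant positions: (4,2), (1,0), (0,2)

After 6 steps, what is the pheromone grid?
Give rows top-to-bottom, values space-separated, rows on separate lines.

After step 1: ants at (3,2),(0,0),(0,3)
  1 0 0 1 0
  0 0 0 0 0
  0 0 0 0 0
  0 0 1 0 1
  0 0 0 0 0
After step 2: ants at (2,2),(0,1),(0,4)
  0 1 0 0 1
  0 0 0 0 0
  0 0 1 0 0
  0 0 0 0 0
  0 0 0 0 0
After step 3: ants at (1,2),(0,2),(1,4)
  0 0 1 0 0
  0 0 1 0 1
  0 0 0 0 0
  0 0 0 0 0
  0 0 0 0 0
After step 4: ants at (0,2),(1,2),(0,4)
  0 0 2 0 1
  0 0 2 0 0
  0 0 0 0 0
  0 0 0 0 0
  0 0 0 0 0
After step 5: ants at (1,2),(0,2),(1,4)
  0 0 3 0 0
  0 0 3 0 1
  0 0 0 0 0
  0 0 0 0 0
  0 0 0 0 0
After step 6: ants at (0,2),(1,2),(0,4)
  0 0 4 0 1
  0 0 4 0 0
  0 0 0 0 0
  0 0 0 0 0
  0 0 0 0 0

0 0 4 0 1
0 0 4 0 0
0 0 0 0 0
0 0 0 0 0
0 0 0 0 0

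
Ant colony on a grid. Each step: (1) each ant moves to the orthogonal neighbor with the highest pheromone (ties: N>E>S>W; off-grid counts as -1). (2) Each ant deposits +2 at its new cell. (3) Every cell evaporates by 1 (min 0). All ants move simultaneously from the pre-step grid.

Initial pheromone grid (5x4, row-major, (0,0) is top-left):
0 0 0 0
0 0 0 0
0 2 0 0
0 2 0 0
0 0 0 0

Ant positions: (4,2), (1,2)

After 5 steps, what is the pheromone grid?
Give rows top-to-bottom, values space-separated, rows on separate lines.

After step 1: ants at (3,2),(0,2)
  0 0 1 0
  0 0 0 0
  0 1 0 0
  0 1 1 0
  0 0 0 0
After step 2: ants at (3,1),(0,3)
  0 0 0 1
  0 0 0 0
  0 0 0 0
  0 2 0 0
  0 0 0 0
After step 3: ants at (2,1),(1,3)
  0 0 0 0
  0 0 0 1
  0 1 0 0
  0 1 0 0
  0 0 0 0
After step 4: ants at (3,1),(0,3)
  0 0 0 1
  0 0 0 0
  0 0 0 0
  0 2 0 0
  0 0 0 0
After step 5: ants at (2,1),(1,3)
  0 0 0 0
  0 0 0 1
  0 1 0 0
  0 1 0 0
  0 0 0 0

0 0 0 0
0 0 0 1
0 1 0 0
0 1 0 0
0 0 0 0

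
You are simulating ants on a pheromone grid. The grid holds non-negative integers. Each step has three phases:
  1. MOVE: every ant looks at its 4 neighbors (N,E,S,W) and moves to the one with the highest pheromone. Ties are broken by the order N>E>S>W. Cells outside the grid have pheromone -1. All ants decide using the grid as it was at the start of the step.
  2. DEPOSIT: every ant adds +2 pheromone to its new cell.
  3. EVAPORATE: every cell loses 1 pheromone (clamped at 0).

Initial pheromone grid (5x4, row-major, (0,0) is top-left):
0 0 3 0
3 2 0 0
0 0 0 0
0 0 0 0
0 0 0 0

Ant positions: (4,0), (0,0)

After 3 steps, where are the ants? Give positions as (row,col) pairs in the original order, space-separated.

Step 1: ant0:(4,0)->N->(3,0) | ant1:(0,0)->S->(1,0)
  grid max=4 at (1,0)
Step 2: ant0:(3,0)->N->(2,0) | ant1:(1,0)->E->(1,1)
  grid max=3 at (1,0)
Step 3: ant0:(2,0)->N->(1,0) | ant1:(1,1)->W->(1,0)
  grid max=6 at (1,0)

(1,0) (1,0)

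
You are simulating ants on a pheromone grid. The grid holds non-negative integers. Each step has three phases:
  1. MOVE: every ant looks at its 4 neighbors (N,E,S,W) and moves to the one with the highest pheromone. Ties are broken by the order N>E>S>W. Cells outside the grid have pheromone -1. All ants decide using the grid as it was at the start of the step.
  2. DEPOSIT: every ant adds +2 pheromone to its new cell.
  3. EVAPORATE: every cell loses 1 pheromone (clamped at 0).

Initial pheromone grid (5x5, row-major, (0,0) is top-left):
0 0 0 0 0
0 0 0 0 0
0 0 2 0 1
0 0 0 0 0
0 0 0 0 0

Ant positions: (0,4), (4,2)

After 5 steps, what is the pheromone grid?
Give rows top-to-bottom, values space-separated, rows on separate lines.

After step 1: ants at (1,4),(3,2)
  0 0 0 0 0
  0 0 0 0 1
  0 0 1 0 0
  0 0 1 0 0
  0 0 0 0 0
After step 2: ants at (0,4),(2,2)
  0 0 0 0 1
  0 0 0 0 0
  0 0 2 0 0
  0 0 0 0 0
  0 0 0 0 0
After step 3: ants at (1,4),(1,2)
  0 0 0 0 0
  0 0 1 0 1
  0 0 1 0 0
  0 0 0 0 0
  0 0 0 0 0
After step 4: ants at (0,4),(2,2)
  0 0 0 0 1
  0 0 0 0 0
  0 0 2 0 0
  0 0 0 0 0
  0 0 0 0 0
After step 5: ants at (1,4),(1,2)
  0 0 0 0 0
  0 0 1 0 1
  0 0 1 0 0
  0 0 0 0 0
  0 0 0 0 0

0 0 0 0 0
0 0 1 0 1
0 0 1 0 0
0 0 0 0 0
0 0 0 0 0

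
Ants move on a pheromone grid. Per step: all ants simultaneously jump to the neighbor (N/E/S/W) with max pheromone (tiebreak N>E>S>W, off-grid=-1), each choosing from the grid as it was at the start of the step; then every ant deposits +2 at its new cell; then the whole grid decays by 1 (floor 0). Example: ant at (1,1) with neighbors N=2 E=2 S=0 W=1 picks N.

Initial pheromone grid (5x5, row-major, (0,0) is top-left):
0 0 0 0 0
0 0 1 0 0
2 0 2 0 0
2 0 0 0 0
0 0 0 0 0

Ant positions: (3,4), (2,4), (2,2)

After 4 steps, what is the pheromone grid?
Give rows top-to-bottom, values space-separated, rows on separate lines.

After step 1: ants at (2,4),(1,4),(1,2)
  0 0 0 0 0
  0 0 2 0 1
  1 0 1 0 1
  1 0 0 0 0
  0 0 0 0 0
After step 2: ants at (1,4),(2,4),(2,2)
  0 0 0 0 0
  0 0 1 0 2
  0 0 2 0 2
  0 0 0 0 0
  0 0 0 0 0
After step 3: ants at (2,4),(1,4),(1,2)
  0 0 0 0 0
  0 0 2 0 3
  0 0 1 0 3
  0 0 0 0 0
  0 0 0 0 0
After step 4: ants at (1,4),(2,4),(2,2)
  0 0 0 0 0
  0 0 1 0 4
  0 0 2 0 4
  0 0 0 0 0
  0 0 0 0 0

0 0 0 0 0
0 0 1 0 4
0 0 2 0 4
0 0 0 0 0
0 0 0 0 0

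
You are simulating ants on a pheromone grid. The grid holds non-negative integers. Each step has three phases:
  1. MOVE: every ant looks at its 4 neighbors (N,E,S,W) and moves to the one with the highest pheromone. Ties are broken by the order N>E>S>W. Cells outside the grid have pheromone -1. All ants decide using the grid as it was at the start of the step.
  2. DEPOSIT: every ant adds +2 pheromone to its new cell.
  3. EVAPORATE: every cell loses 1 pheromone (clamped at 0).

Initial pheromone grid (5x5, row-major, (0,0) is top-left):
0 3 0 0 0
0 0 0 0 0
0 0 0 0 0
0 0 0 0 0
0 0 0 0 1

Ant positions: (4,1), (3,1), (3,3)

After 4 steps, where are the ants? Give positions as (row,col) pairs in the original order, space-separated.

Step 1: ant0:(4,1)->N->(3,1) | ant1:(3,1)->N->(2,1) | ant2:(3,3)->N->(2,3)
  grid max=2 at (0,1)
Step 2: ant0:(3,1)->N->(2,1) | ant1:(2,1)->S->(3,1) | ant2:(2,3)->N->(1,3)
  grid max=2 at (2,1)
Step 3: ant0:(2,1)->S->(3,1) | ant1:(3,1)->N->(2,1) | ant2:(1,3)->N->(0,3)
  grid max=3 at (2,1)
Step 4: ant0:(3,1)->N->(2,1) | ant1:(2,1)->S->(3,1) | ant2:(0,3)->E->(0,4)
  grid max=4 at (2,1)

(2,1) (3,1) (0,4)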